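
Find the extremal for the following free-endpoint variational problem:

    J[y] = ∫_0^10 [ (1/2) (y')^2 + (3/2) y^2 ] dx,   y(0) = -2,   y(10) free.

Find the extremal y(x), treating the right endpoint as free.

The Lagrangian L = (1/2) (y')^2 + (3/2) y^2 gives
    ∂L/∂y = 3 y,   ∂L/∂y' = y'.
Euler-Lagrange: y'' − 3 y = 0.
With k = sqrt(3), the general solution is
    y(x) = A cosh(sqrt(3) x) + B sinh(sqrt(3) x).
Fixed left endpoint y(0) = -2 ⇒ A = -2.
The right endpoint x = 10 is free, so the natural (transversality) condition is ∂L/∂y' |_{x=10} = 0, i.e. y'(10) = 0.
Compute y'(x) = A k sinh(k x) + B k cosh(k x), so
    y'(10) = A k sinh(k·10) + B k cosh(k·10) = 0
    ⇒ B = −A tanh(k·10) = 2 tanh(sqrt(3)·10).
Therefore the extremal is
    y(x) = −2 cosh(sqrt(3) x) + 2 tanh(sqrt(3)·10) sinh(sqrt(3) x).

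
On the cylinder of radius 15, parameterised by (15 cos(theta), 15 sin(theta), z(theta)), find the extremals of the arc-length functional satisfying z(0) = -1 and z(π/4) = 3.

Parameterise the cylinder of radius R = 15 as
    r(θ) = (15 cos θ, 15 sin θ, z(θ)).
The arc-length element is
    ds = sqrt(225 + (dz/dθ)^2) dθ,
so the Lagrangian is L = sqrt(225 + z'^2).
L depends on z' only, not on z or θ, so ∂L/∂z = 0 and
    ∂L/∂z' = z' / sqrt(225 + z'^2).
The Euler-Lagrange equation gives
    d/dθ( z' / sqrt(225 + z'^2) ) = 0,
so z' is constant. Integrating once:
    z(θ) = a θ + b,
a helix on the cylinder (a straight line when the cylinder is unrolled). The constants a, b are determined by the endpoint conditions.
With endpoint conditions z(0) = -1 and z(π/4) = 3: from z(0) = b we get b = -1, and a·π/4 + -1 = 3 gives a = 16/π, so
    z(θ) = (16/π) θ − 1.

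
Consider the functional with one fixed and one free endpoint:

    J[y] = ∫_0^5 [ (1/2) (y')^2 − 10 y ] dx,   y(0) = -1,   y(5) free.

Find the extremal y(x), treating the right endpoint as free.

The Lagrangian L = (1/2) (y')^2 − 10 y gives
    ∂L/∂y = −10,   ∂L/∂y' = y'.
Euler-Lagrange: d/dx(y') − (−10) = 0, i.e. y'' + 10 = 0, so
    y(x) = −(10/2) x^2 + C1 x + C2.
Fixed left endpoint y(0) = -1 ⇒ C2 = -1.
The right endpoint x = 5 is free, so the natural (transversality) condition is ∂L/∂y' |_{x=5} = 0, i.e. y'(5) = 0.
Compute y'(x) = −10 x + C1, so y'(5) = −50 + C1 = 0 ⇒ C1 = 50.
Therefore the extremal is
    y(x) = −5 x^2 + 50 x − 1.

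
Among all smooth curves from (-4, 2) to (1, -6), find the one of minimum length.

Arc-length functional: J[y] = ∫ sqrt(1 + (y')^2) dx.
Lagrangian L = sqrt(1 + (y')^2) has no explicit y dependence, so ∂L/∂y = 0 and the Euler-Lagrange equation gives
    d/dx( y' / sqrt(1 + (y')^2) ) = 0  ⇒  y' / sqrt(1 + (y')^2) = const.
Hence y' is constant, so y(x) is affine.
Fitting the endpoints (-4, 2) and (1, -6):
    slope m = ((-6) − 2) / (1 − (-4)) = -8/5,
    intercept c = 2 − m·(-4) = -22/5.
Extremal: y(x) = (-8/5) x - 22/5.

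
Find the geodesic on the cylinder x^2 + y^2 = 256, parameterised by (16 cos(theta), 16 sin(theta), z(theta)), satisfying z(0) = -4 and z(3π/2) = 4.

Parameterise the cylinder of radius R = 16 as
    r(θ) = (16 cos θ, 16 sin θ, z(θ)).
The arc-length element is
    ds = sqrt(256 + (dz/dθ)^2) dθ,
so the Lagrangian is L = sqrt(256 + z'^2).
L depends on z' only, not on z or θ, so ∂L/∂z = 0 and
    ∂L/∂z' = z' / sqrt(256 + z'^2).
The Euler-Lagrange equation gives
    d/dθ( z' / sqrt(256 + z'^2) ) = 0,
so z' is constant. Integrating once:
    z(θ) = a θ + b,
a helix on the cylinder (a straight line when the cylinder is unrolled). The constants a, b are determined by the endpoint conditions.
With endpoint conditions z(0) = -4 and z(3π/2) = 4: from z(0) = b we get b = -4, and a·3π/2 + -4 = 4 gives a = 16/(3π), so
    z(θ) = (16/(3π)) θ − 4.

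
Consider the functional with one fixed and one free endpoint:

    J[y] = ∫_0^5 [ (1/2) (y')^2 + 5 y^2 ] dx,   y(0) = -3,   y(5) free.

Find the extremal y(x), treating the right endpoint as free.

The Lagrangian L = (1/2) (y')^2 + 5 y^2 gives
    ∂L/∂y = 10 y,   ∂L/∂y' = y'.
Euler-Lagrange: y'' − 10 y = 0.
With k = sqrt(10), the general solution is
    y(x) = A cosh(sqrt(10) x) + B sinh(sqrt(10) x).
Fixed left endpoint y(0) = -3 ⇒ A = -3.
The right endpoint x = 5 is free, so the natural (transversality) condition is ∂L/∂y' |_{x=5} = 0, i.e. y'(5) = 0.
Compute y'(x) = A k sinh(k x) + B k cosh(k x), so
    y'(5) = A k sinh(k·5) + B k cosh(k·5) = 0
    ⇒ B = −A tanh(k·5) = 3 tanh(sqrt(10)·5).
Therefore the extremal is
    y(x) = −3 cosh(sqrt(10) x) + 3 tanh(sqrt(10)·5) sinh(sqrt(10) x).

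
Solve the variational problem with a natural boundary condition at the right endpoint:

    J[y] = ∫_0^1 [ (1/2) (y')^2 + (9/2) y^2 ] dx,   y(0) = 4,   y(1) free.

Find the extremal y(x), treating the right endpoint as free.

The Lagrangian L = (1/2) (y')^2 + (9/2) y^2 gives
    ∂L/∂y = 9 y,   ∂L/∂y' = y'.
Euler-Lagrange: y'' − 9 y = 0.
With k = 3, the general solution is
    y(x) = A cosh(3 x) + B sinh(3 x).
Fixed left endpoint y(0) = 4 ⇒ A = 4.
The right endpoint x = 1 is free, so the natural (transversality) condition is ∂L/∂y' |_{x=1} = 0, i.e. y'(1) = 0.
Compute y'(x) = A k sinh(k x) + B k cosh(k x), so
    y'(1) = A k sinh(k·1) + B k cosh(k·1) = 0
    ⇒ B = −A tanh(k·1) = − 4 tanh(3·1).
Therefore the extremal is
    y(x) = 4 cosh(3 x) − 4 tanh(3·1) sinh(3 x).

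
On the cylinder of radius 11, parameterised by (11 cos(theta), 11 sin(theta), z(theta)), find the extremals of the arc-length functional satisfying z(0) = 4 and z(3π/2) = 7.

Parameterise the cylinder of radius R = 11 as
    r(θ) = (11 cos θ, 11 sin θ, z(θ)).
The arc-length element is
    ds = sqrt(121 + (dz/dθ)^2) dθ,
so the Lagrangian is L = sqrt(121 + z'^2).
L depends on z' only, not on z or θ, so ∂L/∂z = 0 and
    ∂L/∂z' = z' / sqrt(121 + z'^2).
The Euler-Lagrange equation gives
    d/dθ( z' / sqrt(121 + z'^2) ) = 0,
so z' is constant. Integrating once:
    z(θ) = a θ + b,
a helix on the cylinder (a straight line when the cylinder is unrolled). The constants a, b are determined by the endpoint conditions.
With endpoint conditions z(0) = 4 and z(3π/2) = 7: from z(0) = b we get b = 4, and a·3π/2 + 4 = 7 gives a = 2/π, so
    z(θ) = (2/π) θ + 4.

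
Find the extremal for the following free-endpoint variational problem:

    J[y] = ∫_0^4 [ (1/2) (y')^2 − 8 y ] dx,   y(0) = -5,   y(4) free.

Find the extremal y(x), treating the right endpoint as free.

The Lagrangian L = (1/2) (y')^2 − 8 y gives
    ∂L/∂y = −8,   ∂L/∂y' = y'.
Euler-Lagrange: d/dx(y') − (−8) = 0, i.e. y'' + 8 = 0, so
    y(x) = −(8/2) x^2 + C1 x + C2.
Fixed left endpoint y(0) = -5 ⇒ C2 = -5.
The right endpoint x = 4 is free, so the natural (transversality) condition is ∂L/∂y' |_{x=4} = 0, i.e. y'(4) = 0.
Compute y'(x) = −8 x + C1, so y'(4) = −32 + C1 = 0 ⇒ C1 = 32.
Therefore the extremal is
    y(x) = −4 x^2 + 32 x − 5.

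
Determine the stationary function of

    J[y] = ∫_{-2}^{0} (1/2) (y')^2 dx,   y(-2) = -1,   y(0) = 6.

The Lagrangian is L = (1/2) (y')^2.
Compute ∂L/∂y = 0, ∂L/∂y' = y'.
The Euler-Lagrange equation d/dx(∂L/∂y') − ∂L/∂y = 0 reduces to
    y'' = 0.
Its general solution is
    y(x) = A x + B,
with A, B fixed by the endpoint conditions.
Applying the endpoint conditions y(-2) = -1 and y(0) = 6: solve A·-2 + B = -1 and A·0 + B = 6. Subtracting gives A(0 − -2) = 6 − -1, so A = 7/2, and B = -1 − A·-2 = 6. Therefore
    y(x) = (7/2) x + 6.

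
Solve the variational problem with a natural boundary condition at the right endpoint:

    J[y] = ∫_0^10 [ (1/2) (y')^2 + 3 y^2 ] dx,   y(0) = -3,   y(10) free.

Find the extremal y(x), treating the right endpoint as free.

The Lagrangian L = (1/2) (y')^2 + 3 y^2 gives
    ∂L/∂y = 6 y,   ∂L/∂y' = y'.
Euler-Lagrange: y'' − 6 y = 0.
With k = sqrt(6), the general solution is
    y(x) = A cosh(sqrt(6) x) + B sinh(sqrt(6) x).
Fixed left endpoint y(0) = -3 ⇒ A = -3.
The right endpoint x = 10 is free, so the natural (transversality) condition is ∂L/∂y' |_{x=10} = 0, i.e. y'(10) = 0.
Compute y'(x) = A k sinh(k x) + B k cosh(k x), so
    y'(10) = A k sinh(k·10) + B k cosh(k·10) = 0
    ⇒ B = −A tanh(k·10) = 3 tanh(sqrt(6)·10).
Therefore the extremal is
    y(x) = −3 cosh(sqrt(6) x) + 3 tanh(sqrt(6)·10) sinh(sqrt(6) x).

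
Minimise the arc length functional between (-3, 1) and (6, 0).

Arc-length functional: J[y] = ∫ sqrt(1 + (y')^2) dx.
Lagrangian L = sqrt(1 + (y')^2) has no explicit y dependence, so ∂L/∂y = 0 and the Euler-Lagrange equation gives
    d/dx( y' / sqrt(1 + (y')^2) ) = 0  ⇒  y' / sqrt(1 + (y')^2) = const.
Hence y' is constant, so y(x) is affine.
Fitting the endpoints (-3, 1) and (6, 0):
    slope m = (0 − 1) / (6 − (-3)) = -1/9,
    intercept c = 1 − m·(-3) = 2/3.
Extremal: y(x) = (-1/9) x + 2/3.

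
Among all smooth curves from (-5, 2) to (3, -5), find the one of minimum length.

Arc-length functional: J[y] = ∫ sqrt(1 + (y')^2) dx.
Lagrangian L = sqrt(1 + (y')^2) has no explicit y dependence, so ∂L/∂y = 0 and the Euler-Lagrange equation gives
    d/dx( y' / sqrt(1 + (y')^2) ) = 0  ⇒  y' / sqrt(1 + (y')^2) = const.
Hence y' is constant, so y(x) is affine.
Fitting the endpoints (-5, 2) and (3, -5):
    slope m = ((-5) − 2) / (3 − (-5)) = -7/8,
    intercept c = 2 − m·(-5) = -19/8.
Extremal: y(x) = (-7/8) x - 19/8.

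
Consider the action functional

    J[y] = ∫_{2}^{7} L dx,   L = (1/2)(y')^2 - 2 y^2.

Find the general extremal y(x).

The Lagrangian is L = (1/2)(y')^2 - 2 y^2.
∂L/∂y = -4y.
∂L/∂y' = y'.
The Euler-Lagrange equation d/dx(∂L/∂y') − ∂L/∂y = 0 becomes:
    y'' + 4 y = 0
General solution: y(x) = A sin(2x) + B cos(2x), where A and B are arbitrary constants fixed by the endpoint conditions.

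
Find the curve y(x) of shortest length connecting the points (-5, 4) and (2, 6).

Arc-length functional: J[y] = ∫ sqrt(1 + (y')^2) dx.
Lagrangian L = sqrt(1 + (y')^2) has no explicit y dependence, so ∂L/∂y = 0 and the Euler-Lagrange equation gives
    d/dx( y' / sqrt(1 + (y')^2) ) = 0  ⇒  y' / sqrt(1 + (y')^2) = const.
Hence y' is constant, so y(x) is affine.
Fitting the endpoints (-5, 4) and (2, 6):
    slope m = (6 − 4) / (2 − (-5)) = 2/7,
    intercept c = 4 − m·(-5) = 38/7.
Extremal: y(x) = (2/7) x + 38/7.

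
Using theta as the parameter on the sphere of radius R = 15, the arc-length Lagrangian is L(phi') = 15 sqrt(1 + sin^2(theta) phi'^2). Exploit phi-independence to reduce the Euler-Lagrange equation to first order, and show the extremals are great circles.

On the sphere of radius R = 15 with spherical coordinates (θ, φ), the induced metric is
    ds^2 = 225(dθ^2 + sin^2(θ) dφ^2).
Parameterise by θ; the arc-length functional is
    J[φ] = ∫ 15 sqrt(1 + sin^2(θ) (dφ/dθ)^2) dθ,
so L = 15 sqrt(1 + sin^2(θ) φ'^2). Compute
    ∂L/∂φ = 0  (L has no explicit φ dependence),
    ∂L/∂φ' = 15 sin^2(θ) φ' / sqrt(1 + sin^2(θ) φ'^2).
Since ∂L/∂φ = 0, the Euler-Lagrange equation
    d/dθ(∂L/∂φ') − ∂L/∂φ = 0
reduces to d/dθ(∂L/∂φ') = 0, i.e. the momentum conjugate to φ is conserved:
    15 sin^2(θ) φ' / sqrt(1 + sin^2(θ) φ'^2) = C.
The overall factor of 15 is constant, so dividing through gives Clairaut's relation sin^2(θ) φ' / sqrt(1 + sin^2(θ) φ'^2) = C' (with C' = C/15). Solving for φ' and integrating gives the great-circle family
    cot(θ) = A cos(φ − φ_0),
i.e. the intersection of the sphere with a plane through the origin. The two constants A and φ_0 (equivalently C and one phase) are fixed by the two endpoint conditions.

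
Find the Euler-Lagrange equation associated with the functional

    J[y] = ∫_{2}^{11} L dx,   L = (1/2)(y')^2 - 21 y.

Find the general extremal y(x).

The Lagrangian is L = (1/2)(y')^2 - 21 y.
∂L/∂y = -21.
∂L/∂y' = y'.
The Euler-Lagrange equation d/dx(∂L/∂y') − ∂L/∂y = 0 becomes:
    y'' + 21 = 0
General solution: y(x) = -(21/2) x^2 + A x + B, where A and B are arbitrary constants fixed by the endpoint conditions.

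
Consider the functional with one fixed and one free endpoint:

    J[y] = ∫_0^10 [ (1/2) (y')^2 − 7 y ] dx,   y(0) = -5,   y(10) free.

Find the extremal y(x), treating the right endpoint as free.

The Lagrangian L = (1/2) (y')^2 − 7 y gives
    ∂L/∂y = −7,   ∂L/∂y' = y'.
Euler-Lagrange: d/dx(y') − (−7) = 0, i.e. y'' + 7 = 0, so
    y(x) = −(7/2) x^2 + C1 x + C2.
Fixed left endpoint y(0) = -5 ⇒ C2 = -5.
The right endpoint x = 10 is free, so the natural (transversality) condition is ∂L/∂y' |_{x=10} = 0, i.e. y'(10) = 0.
Compute y'(x) = −7 x + C1, so y'(10) = −70 + C1 = 0 ⇒ C1 = 70.
Therefore the extremal is
    y(x) = −(7/2) x^2 + 70 x − 5.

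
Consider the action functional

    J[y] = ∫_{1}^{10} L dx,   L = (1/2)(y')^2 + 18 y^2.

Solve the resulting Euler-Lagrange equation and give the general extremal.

The Lagrangian is L = (1/2)(y')^2 + 18 y^2.
∂L/∂y = 36y.
∂L/∂y' = y'.
The Euler-Lagrange equation d/dx(∂L/∂y') − ∂L/∂y = 0 becomes:
    y'' - 36 y = 0
General solution: y(x) = A e^(6x) + B e^(-6x), where A and B are arbitrary constants fixed by the endpoint conditions.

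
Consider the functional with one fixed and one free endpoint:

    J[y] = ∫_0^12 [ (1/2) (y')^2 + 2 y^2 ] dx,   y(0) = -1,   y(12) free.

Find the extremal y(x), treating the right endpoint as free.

The Lagrangian L = (1/2) (y')^2 + 2 y^2 gives
    ∂L/∂y = 4 y,   ∂L/∂y' = y'.
Euler-Lagrange: y'' − 4 y = 0.
With k = 2, the general solution is
    y(x) = A cosh(2 x) + B sinh(2 x).
Fixed left endpoint y(0) = -1 ⇒ A = -1.
The right endpoint x = 12 is free, so the natural (transversality) condition is ∂L/∂y' |_{x=12} = 0, i.e. y'(12) = 0.
Compute y'(x) = A k sinh(k x) + B k cosh(k x), so
    y'(12) = A k sinh(k·12) + B k cosh(k·12) = 0
    ⇒ B = −A tanh(k·12) = tanh(2·12).
Therefore the extremal is
    y(x) = −cosh(2 x) + tanh(2·12) sinh(2 x).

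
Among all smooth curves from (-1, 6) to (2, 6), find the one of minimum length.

Arc-length functional: J[y] = ∫ sqrt(1 + (y')^2) dx.
Lagrangian L = sqrt(1 + (y')^2) has no explicit y dependence, so ∂L/∂y = 0 and the Euler-Lagrange equation gives
    d/dx( y' / sqrt(1 + (y')^2) ) = 0  ⇒  y' / sqrt(1 + (y')^2) = const.
Hence y' is constant, so y(x) is affine.
Fitting the endpoints (-1, 6) and (2, 6):
    slope m = (6 − 6) / (2 − (-1)) = 0,
    intercept c = 6 − m·(-1) = 6.
Extremal: y(x) = 6.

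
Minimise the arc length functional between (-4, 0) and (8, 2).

Arc-length functional: J[y] = ∫ sqrt(1 + (y')^2) dx.
Lagrangian L = sqrt(1 + (y')^2) has no explicit y dependence, so ∂L/∂y = 0 and the Euler-Lagrange equation gives
    d/dx( y' / sqrt(1 + (y')^2) ) = 0  ⇒  y' / sqrt(1 + (y')^2) = const.
Hence y' is constant, so y(x) is affine.
Fitting the endpoints (-4, 0) and (8, 2):
    slope m = (2 − 0) / (8 − (-4)) = 1/6,
    intercept c = 0 − m·(-4) = 2/3.
Extremal: y(x) = (1/6) x + 2/3.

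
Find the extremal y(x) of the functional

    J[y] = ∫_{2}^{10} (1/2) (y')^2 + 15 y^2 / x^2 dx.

The Lagrangian is L = (1/2) (y')^2 + 15 y^2 / x^2.
Compute ∂L/∂y = 30y/x^2, ∂L/∂y' = y'.
The Euler-Lagrange equation d/dx(∂L/∂y') − ∂L/∂y = 0 reduces to
    y'' − 30/x^2 · y = 0  (x > 0).
Its general solution is
    y(x) = A x^6 + B x^(-5),
with A, B fixed by the endpoint conditions.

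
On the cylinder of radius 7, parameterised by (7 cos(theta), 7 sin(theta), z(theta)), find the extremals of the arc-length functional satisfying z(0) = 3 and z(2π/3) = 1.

Parameterise the cylinder of radius R = 7 as
    r(θ) = (7 cos θ, 7 sin θ, z(θ)).
The arc-length element is
    ds = sqrt(49 + (dz/dθ)^2) dθ,
so the Lagrangian is L = sqrt(49 + z'^2).
L depends on z' only, not on z or θ, so ∂L/∂z = 0 and
    ∂L/∂z' = z' / sqrt(49 + z'^2).
The Euler-Lagrange equation gives
    d/dθ( z' / sqrt(49 + z'^2) ) = 0,
so z' is constant. Integrating once:
    z(θ) = a θ + b,
a helix on the cylinder (a straight line when the cylinder is unrolled). The constants a, b are determined by the endpoint conditions.
With endpoint conditions z(0) = 3 and z(2π/3) = 1: from z(0) = b we get b = 3, and a·2π/3 + 3 = 1 gives a = -3/π, so
    z(θ) = (-3/π) θ + 3.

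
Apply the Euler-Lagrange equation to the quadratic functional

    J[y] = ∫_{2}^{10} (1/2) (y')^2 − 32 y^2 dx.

The Lagrangian is L = (1/2) (y')^2 − 32 y^2.
Compute ∂L/∂y = -64y, ∂L/∂y' = y'.
The Euler-Lagrange equation d/dx(∂L/∂y') − ∂L/∂y = 0 reduces to
    y'' + 64 y = 0.
Its general solution is
    y(x) = A sin(8x) + B cos(8x),
with A, B fixed by the endpoint conditions.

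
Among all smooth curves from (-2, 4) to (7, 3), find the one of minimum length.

Arc-length functional: J[y] = ∫ sqrt(1 + (y')^2) dx.
Lagrangian L = sqrt(1 + (y')^2) has no explicit y dependence, so ∂L/∂y = 0 and the Euler-Lagrange equation gives
    d/dx( y' / sqrt(1 + (y')^2) ) = 0  ⇒  y' / sqrt(1 + (y')^2) = const.
Hence y' is constant, so y(x) is affine.
Fitting the endpoints (-2, 4) and (7, 3):
    slope m = (3 − 4) / (7 − (-2)) = -1/9,
    intercept c = 4 − m·(-2) = 34/9.
Extremal: y(x) = (-1/9) x + 34/9.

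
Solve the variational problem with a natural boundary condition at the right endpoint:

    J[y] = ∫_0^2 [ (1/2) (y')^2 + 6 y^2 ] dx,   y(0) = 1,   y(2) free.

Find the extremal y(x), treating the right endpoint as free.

The Lagrangian L = (1/2) (y')^2 + 6 y^2 gives
    ∂L/∂y = 12 y,   ∂L/∂y' = y'.
Euler-Lagrange: y'' − 12 y = 0.
With k = sqrt(12), the general solution is
    y(x) = A cosh(sqrt(12) x) + B sinh(sqrt(12) x).
Fixed left endpoint y(0) = 1 ⇒ A = 1.
The right endpoint x = 2 is free, so the natural (transversality) condition is ∂L/∂y' |_{x=2} = 0, i.e. y'(2) = 0.
Compute y'(x) = A k sinh(k x) + B k cosh(k x), so
    y'(2) = A k sinh(k·2) + B k cosh(k·2) = 0
    ⇒ B = −A tanh(k·2) = − tanh(sqrt(12)·2).
Therefore the extremal is
    y(x) = cosh(sqrt(12) x) − tanh(sqrt(12)·2) sinh(sqrt(12) x).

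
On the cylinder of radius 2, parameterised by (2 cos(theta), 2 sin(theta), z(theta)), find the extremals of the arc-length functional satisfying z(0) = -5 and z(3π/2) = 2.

Parameterise the cylinder of radius R = 2 as
    r(θ) = (2 cos θ, 2 sin θ, z(θ)).
The arc-length element is
    ds = sqrt(4 + (dz/dθ)^2) dθ,
so the Lagrangian is L = sqrt(4 + z'^2).
L depends on z' only, not on z or θ, so ∂L/∂z = 0 and
    ∂L/∂z' = z' / sqrt(4 + z'^2).
The Euler-Lagrange equation gives
    d/dθ( z' / sqrt(4 + z'^2) ) = 0,
so z' is constant. Integrating once:
    z(θ) = a θ + b,
a helix on the cylinder (a straight line when the cylinder is unrolled). The constants a, b are determined by the endpoint conditions.
With endpoint conditions z(0) = -5 and z(3π/2) = 2: from z(0) = b we get b = -5, and a·3π/2 + -5 = 2 gives a = 14/(3π), so
    z(θ) = (14/(3π)) θ − 5.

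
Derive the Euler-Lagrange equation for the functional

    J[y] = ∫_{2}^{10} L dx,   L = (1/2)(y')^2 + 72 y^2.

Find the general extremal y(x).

The Lagrangian is L = (1/2)(y')^2 + 72 y^2.
∂L/∂y = 144y.
∂L/∂y' = y'.
The Euler-Lagrange equation d/dx(∂L/∂y') − ∂L/∂y = 0 becomes:
    y'' - 144 y = 0
General solution: y(x) = A e^(12x) + B e^(-12x), where A and B are arbitrary constants fixed by the endpoint conditions.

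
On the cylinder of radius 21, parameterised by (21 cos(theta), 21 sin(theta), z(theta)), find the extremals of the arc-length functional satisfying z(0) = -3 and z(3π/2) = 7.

Parameterise the cylinder of radius R = 21 as
    r(θ) = (21 cos θ, 21 sin θ, z(θ)).
The arc-length element is
    ds = sqrt(441 + (dz/dθ)^2) dθ,
so the Lagrangian is L = sqrt(441 + z'^2).
L depends on z' only, not on z or θ, so ∂L/∂z = 0 and
    ∂L/∂z' = z' / sqrt(441 + z'^2).
The Euler-Lagrange equation gives
    d/dθ( z' / sqrt(441 + z'^2) ) = 0,
so z' is constant. Integrating once:
    z(θ) = a θ + b,
a helix on the cylinder (a straight line when the cylinder is unrolled). The constants a, b are determined by the endpoint conditions.
With endpoint conditions z(0) = -3 and z(3π/2) = 7: from z(0) = b we get b = -3, and a·3π/2 + -3 = 7 gives a = 20/(3π), so
    z(θ) = (20/(3π)) θ − 3.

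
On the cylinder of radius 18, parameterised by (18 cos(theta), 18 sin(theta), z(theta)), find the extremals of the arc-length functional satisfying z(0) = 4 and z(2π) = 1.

Parameterise the cylinder of radius R = 18 as
    r(θ) = (18 cos θ, 18 sin θ, z(θ)).
The arc-length element is
    ds = sqrt(324 + (dz/dθ)^2) dθ,
so the Lagrangian is L = sqrt(324 + z'^2).
L depends on z' only, not on z or θ, so ∂L/∂z = 0 and
    ∂L/∂z' = z' / sqrt(324 + z'^2).
The Euler-Lagrange equation gives
    d/dθ( z' / sqrt(324 + z'^2) ) = 0,
so z' is constant. Integrating once:
    z(θ) = a θ + b,
a helix on the cylinder (a straight line when the cylinder is unrolled). The constants a, b are determined by the endpoint conditions.
With endpoint conditions z(0) = 4 and z(2π) = 1: from z(0) = b we get b = 4, and a·2π + 4 = 1 gives a = -3/(2π), so
    z(θ) = (-3/(2π)) θ + 4.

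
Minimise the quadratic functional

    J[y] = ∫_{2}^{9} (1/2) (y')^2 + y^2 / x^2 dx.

The Lagrangian is L = (1/2) (y')^2 + y^2 / x^2.
Compute ∂L/∂y = 2y/x^2, ∂L/∂y' = y'.
The Euler-Lagrange equation d/dx(∂L/∂y') − ∂L/∂y = 0 reduces to
    y'' − 2/x^2 · y = 0  (x > 0).
Its general solution is
    y(x) = A x^2 + B / x,
with A, B fixed by the endpoint conditions.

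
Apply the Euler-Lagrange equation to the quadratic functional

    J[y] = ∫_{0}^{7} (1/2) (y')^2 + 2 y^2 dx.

The Lagrangian is L = (1/2) (y')^2 + 2 y^2.
Compute ∂L/∂y = 4y, ∂L/∂y' = y'.
The Euler-Lagrange equation d/dx(∂L/∂y') − ∂L/∂y = 0 reduces to
    y'' − 4 y = 0.
Its general solution is
    y(x) = A e^(2x) + B e^(−2x),
with A, B fixed by the endpoint conditions.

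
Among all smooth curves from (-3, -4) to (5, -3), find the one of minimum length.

Arc-length functional: J[y] = ∫ sqrt(1 + (y')^2) dx.
Lagrangian L = sqrt(1 + (y')^2) has no explicit y dependence, so ∂L/∂y = 0 and the Euler-Lagrange equation gives
    d/dx( y' / sqrt(1 + (y')^2) ) = 0  ⇒  y' / sqrt(1 + (y')^2) = const.
Hence y' is constant, so y(x) is affine.
Fitting the endpoints (-3, -4) and (5, -3):
    slope m = ((-3) − (-4)) / (5 − (-3)) = 1/8,
    intercept c = (-4) − m·(-3) = -29/8.
Extremal: y(x) = (1/8) x - 29/8.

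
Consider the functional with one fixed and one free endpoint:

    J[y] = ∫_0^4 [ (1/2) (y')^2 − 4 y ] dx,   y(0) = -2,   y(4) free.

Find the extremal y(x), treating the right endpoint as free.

The Lagrangian L = (1/2) (y')^2 − 4 y gives
    ∂L/∂y = −4,   ∂L/∂y' = y'.
Euler-Lagrange: d/dx(y') − (−4) = 0, i.e. y'' + 4 = 0, so
    y(x) = −(4/2) x^2 + C1 x + C2.
Fixed left endpoint y(0) = -2 ⇒ C2 = -2.
The right endpoint x = 4 is free, so the natural (transversality) condition is ∂L/∂y' |_{x=4} = 0, i.e. y'(4) = 0.
Compute y'(x) = −4 x + C1, so y'(4) = −16 + C1 = 0 ⇒ C1 = 16.
Therefore the extremal is
    y(x) = −2 x^2 + 16 x − 2.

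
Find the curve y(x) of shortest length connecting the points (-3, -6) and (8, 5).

Arc-length functional: J[y] = ∫ sqrt(1 + (y')^2) dx.
Lagrangian L = sqrt(1 + (y')^2) has no explicit y dependence, so ∂L/∂y = 0 and the Euler-Lagrange equation gives
    d/dx( y' / sqrt(1 + (y')^2) ) = 0  ⇒  y' / sqrt(1 + (y')^2) = const.
Hence y' is constant, so y(x) is affine.
Fitting the endpoints (-3, -6) and (8, 5):
    slope m = (5 − (-6)) / (8 − (-3)) = 1,
    intercept c = (-6) − m·(-3) = -3.
Extremal: y(x) = x - 3.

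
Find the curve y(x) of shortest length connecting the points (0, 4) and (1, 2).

Arc-length functional: J[y] = ∫ sqrt(1 + (y')^2) dx.
Lagrangian L = sqrt(1 + (y')^2) has no explicit y dependence, so ∂L/∂y = 0 and the Euler-Lagrange equation gives
    d/dx( y' / sqrt(1 + (y')^2) ) = 0  ⇒  y' / sqrt(1 + (y')^2) = const.
Hence y' is constant, so y(x) is affine.
Fitting the endpoints (0, 4) and (1, 2):
    slope m = (2 − 4) / (1 − 0) = -2,
    intercept c = 4 − m·0 = 4.
Extremal: y(x) = -2 x + 4.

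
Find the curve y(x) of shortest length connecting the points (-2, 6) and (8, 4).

Arc-length functional: J[y] = ∫ sqrt(1 + (y')^2) dx.
Lagrangian L = sqrt(1 + (y')^2) has no explicit y dependence, so ∂L/∂y = 0 and the Euler-Lagrange equation gives
    d/dx( y' / sqrt(1 + (y')^2) ) = 0  ⇒  y' / sqrt(1 + (y')^2) = const.
Hence y' is constant, so y(x) is affine.
Fitting the endpoints (-2, 6) and (8, 4):
    slope m = (4 − 6) / (8 − (-2)) = -1/5,
    intercept c = 6 − m·(-2) = 28/5.
Extremal: y(x) = (-1/5) x + 28/5.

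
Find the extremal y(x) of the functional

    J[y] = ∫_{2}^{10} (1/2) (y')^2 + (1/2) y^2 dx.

The Lagrangian is L = (1/2) (y')^2 + (1/2) y^2.
Compute ∂L/∂y = y, ∂L/∂y' = y'.
The Euler-Lagrange equation d/dx(∂L/∂y') − ∂L/∂y = 0 reduces to
    y'' − y = 0.
Its general solution is
    y(x) = A e^x + B e^(−x),
with A, B fixed by the endpoint conditions.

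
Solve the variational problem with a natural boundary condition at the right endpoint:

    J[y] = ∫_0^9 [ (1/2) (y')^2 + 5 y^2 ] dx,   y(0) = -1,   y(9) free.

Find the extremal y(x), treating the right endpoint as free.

The Lagrangian L = (1/2) (y')^2 + 5 y^2 gives
    ∂L/∂y = 10 y,   ∂L/∂y' = y'.
Euler-Lagrange: y'' − 10 y = 0.
With k = sqrt(10), the general solution is
    y(x) = A cosh(sqrt(10) x) + B sinh(sqrt(10) x).
Fixed left endpoint y(0) = -1 ⇒ A = -1.
The right endpoint x = 9 is free, so the natural (transversality) condition is ∂L/∂y' |_{x=9} = 0, i.e. y'(9) = 0.
Compute y'(x) = A k sinh(k x) + B k cosh(k x), so
    y'(9) = A k sinh(k·9) + B k cosh(k·9) = 0
    ⇒ B = −A tanh(k·9) = tanh(sqrt(10)·9).
Therefore the extremal is
    y(x) = −cosh(sqrt(10) x) + tanh(sqrt(10)·9) sinh(sqrt(10) x).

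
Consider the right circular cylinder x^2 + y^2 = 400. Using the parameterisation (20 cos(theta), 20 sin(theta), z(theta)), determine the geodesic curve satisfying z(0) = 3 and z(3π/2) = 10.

Parameterise the cylinder of radius R = 20 as
    r(θ) = (20 cos θ, 20 sin θ, z(θ)).
The arc-length element is
    ds = sqrt(400 + (dz/dθ)^2) dθ,
so the Lagrangian is L = sqrt(400 + z'^2).
L depends on z' only, not on z or θ, so ∂L/∂z = 0 and
    ∂L/∂z' = z' / sqrt(400 + z'^2).
The Euler-Lagrange equation gives
    d/dθ( z' / sqrt(400 + z'^2) ) = 0,
so z' is constant. Integrating once:
    z(θ) = a θ + b,
a helix on the cylinder (a straight line when the cylinder is unrolled). The constants a, b are determined by the endpoint conditions.
With endpoint conditions z(0) = 3 and z(3π/2) = 10: from z(0) = b we get b = 3, and a·3π/2 + 3 = 10 gives a = 14/(3π), so
    z(θ) = (14/(3π)) θ + 3.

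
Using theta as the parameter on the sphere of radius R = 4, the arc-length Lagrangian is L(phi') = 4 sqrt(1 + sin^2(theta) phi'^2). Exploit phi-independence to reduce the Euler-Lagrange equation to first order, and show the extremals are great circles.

On the sphere of radius R = 4 with spherical coordinates (θ, φ), the induced metric is
    ds^2 = 16(dθ^2 + sin^2(θ) dφ^2).
Parameterise by θ; the arc-length functional is
    J[φ] = ∫ 4 sqrt(1 + sin^2(θ) (dφ/dθ)^2) dθ,
so L = 4 sqrt(1 + sin^2(θ) φ'^2). Compute
    ∂L/∂φ = 0  (L has no explicit φ dependence),
    ∂L/∂φ' = 4 sin^2(θ) φ' / sqrt(1 + sin^2(θ) φ'^2).
Since ∂L/∂φ = 0, the Euler-Lagrange equation
    d/dθ(∂L/∂φ') − ∂L/∂φ = 0
reduces to d/dθ(∂L/∂φ') = 0, i.e. the momentum conjugate to φ is conserved:
    4 sin^2(θ) φ' / sqrt(1 + sin^2(θ) φ'^2) = C.
The overall factor of 4 is constant, so dividing through gives Clairaut's relation sin^2(θ) φ' / sqrt(1 + sin^2(θ) φ'^2) = C' (with C' = C/4). Solving for φ' and integrating gives the great-circle family
    cot(θ) = A cos(φ − φ_0),
i.e. the intersection of the sphere with a plane through the origin. The two constants A and φ_0 (equivalently C and one phase) are fixed by the two endpoint conditions.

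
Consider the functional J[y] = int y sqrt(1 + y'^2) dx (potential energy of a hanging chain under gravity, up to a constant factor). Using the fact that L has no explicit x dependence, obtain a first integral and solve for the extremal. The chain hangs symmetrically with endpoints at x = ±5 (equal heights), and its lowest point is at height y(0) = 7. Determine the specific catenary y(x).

The Lagrangian L(y, y') = y sqrt(1 + y'^2) has no explicit x dependence, so the Beltrami identity applies:
    L − y' ∂L/∂y' = C.
Compute ∂L/∂y' = y · y' / sqrt(1 + y'^2). Then
    L − y' ∂L/∂y'
    = y sqrt(1 + y'^2) − y · y'^2 / sqrt(1 + y'^2)
    = y (1 + y'^2 − y'^2) / sqrt(1 + y'^2)
    = y / sqrt(1 + y'^2) = C.
Squaring gives y^2 = C^2 (1 + y'^2), i.e.
    y'^2 = y^2 / C^2 − 1.
Separating variables,
    dy / sqrt(y^2 − C^2) = dx / C,
and integrating gives arccosh(y / C) = (x − a)/C, so
    y(x) = C cosh((x − a)/C),
the catenary. The constants C and a are fixed by the two endpoint conditions (and, for the hanging-chain problem, the length constraint selects C).
Now fit the given data. The endpoints x = ±5 are symmetric at equal height, so the catenary is even about its minimum: a = 0 and y(x) = C cosh(x/C). The lowest point is y(0) = C cosh(0) = C, and we are told y(0) = 7, so C = 7. Therefore
    y(x) = 7 cosh(x/7),
and at the endpoints
    y(±5) = 7 cosh(5/7).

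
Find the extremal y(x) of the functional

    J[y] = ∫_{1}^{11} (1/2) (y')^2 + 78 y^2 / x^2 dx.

The Lagrangian is L = (1/2) (y')^2 + 78 y^2 / x^2.
Compute ∂L/∂y = 156y/x^2, ∂L/∂y' = y'.
The Euler-Lagrange equation d/dx(∂L/∂y') − ∂L/∂y = 0 reduces to
    y'' − 156/x^2 · y = 0  (x > 0).
Its general solution is
    y(x) = A x^13 + B x^(-12),
with A, B fixed by the endpoint conditions.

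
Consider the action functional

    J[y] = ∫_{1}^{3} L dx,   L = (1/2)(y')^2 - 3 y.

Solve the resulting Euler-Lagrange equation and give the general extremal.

The Lagrangian is L = (1/2)(y')^2 - 3 y.
∂L/∂y = -3.
∂L/∂y' = y'.
The Euler-Lagrange equation d/dx(∂L/∂y') − ∂L/∂y = 0 becomes:
    y'' + 3 = 0
General solution: y(x) = -(3/2) x^2 + A x + B, where A and B are arbitrary constants fixed by the endpoint conditions.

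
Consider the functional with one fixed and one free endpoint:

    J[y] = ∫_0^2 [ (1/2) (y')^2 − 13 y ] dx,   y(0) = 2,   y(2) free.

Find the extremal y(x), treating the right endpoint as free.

The Lagrangian L = (1/2) (y')^2 − 13 y gives
    ∂L/∂y = −13,   ∂L/∂y' = y'.
Euler-Lagrange: d/dx(y') − (−13) = 0, i.e. y'' + 13 = 0, so
    y(x) = −(13/2) x^2 + C1 x + C2.
Fixed left endpoint y(0) = 2 ⇒ C2 = 2.
The right endpoint x = 2 is free, so the natural (transversality) condition is ∂L/∂y' |_{x=2} = 0, i.e. y'(2) = 0.
Compute y'(x) = −13 x + C1, so y'(2) = −26 + C1 = 0 ⇒ C1 = 26.
Therefore the extremal is
    y(x) = −(13/2) x^2 + 26 x + 2.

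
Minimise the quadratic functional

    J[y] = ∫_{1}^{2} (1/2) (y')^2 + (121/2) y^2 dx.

The Lagrangian is L = (1/2) (y')^2 + (121/2) y^2.
Compute ∂L/∂y = 121y, ∂L/∂y' = y'.
The Euler-Lagrange equation d/dx(∂L/∂y') − ∂L/∂y = 0 reduces to
    y'' − 121 y = 0.
Its general solution is
    y(x) = A e^(11x) + B e^(−11x),
with A, B fixed by the endpoint conditions.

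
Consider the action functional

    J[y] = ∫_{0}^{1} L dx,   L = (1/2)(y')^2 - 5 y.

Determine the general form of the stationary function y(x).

The Lagrangian is L = (1/2)(y')^2 - 5 y.
∂L/∂y = -5.
∂L/∂y' = y'.
The Euler-Lagrange equation d/dx(∂L/∂y') − ∂L/∂y = 0 becomes:
    y'' + 5 = 0
General solution: y(x) = -(5/2) x^2 + A x + B, where A and B are arbitrary constants fixed by the endpoint conditions.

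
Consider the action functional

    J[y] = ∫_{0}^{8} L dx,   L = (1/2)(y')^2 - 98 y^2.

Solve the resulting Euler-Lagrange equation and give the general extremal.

The Lagrangian is L = (1/2)(y')^2 - 98 y^2.
∂L/∂y = -196y.
∂L/∂y' = y'.
The Euler-Lagrange equation d/dx(∂L/∂y') − ∂L/∂y = 0 becomes:
    y'' + 196 y = 0
General solution: y(x) = A sin(14x) + B cos(14x), where A and B are arbitrary constants fixed by the endpoint conditions.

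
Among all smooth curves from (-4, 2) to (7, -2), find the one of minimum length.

Arc-length functional: J[y] = ∫ sqrt(1 + (y')^2) dx.
Lagrangian L = sqrt(1 + (y')^2) has no explicit y dependence, so ∂L/∂y = 0 and the Euler-Lagrange equation gives
    d/dx( y' / sqrt(1 + (y')^2) ) = 0  ⇒  y' / sqrt(1 + (y')^2) = const.
Hence y' is constant, so y(x) is affine.
Fitting the endpoints (-4, 2) and (7, -2):
    slope m = ((-2) − 2) / (7 − (-4)) = -4/11,
    intercept c = 2 − m·(-4) = 6/11.
Extremal: y(x) = (-4/11) x + 6/11.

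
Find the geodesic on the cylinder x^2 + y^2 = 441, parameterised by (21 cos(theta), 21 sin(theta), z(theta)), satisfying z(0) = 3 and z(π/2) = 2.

Parameterise the cylinder of radius R = 21 as
    r(θ) = (21 cos θ, 21 sin θ, z(θ)).
The arc-length element is
    ds = sqrt(441 + (dz/dθ)^2) dθ,
so the Lagrangian is L = sqrt(441 + z'^2).
L depends on z' only, not on z or θ, so ∂L/∂z = 0 and
    ∂L/∂z' = z' / sqrt(441 + z'^2).
The Euler-Lagrange equation gives
    d/dθ( z' / sqrt(441 + z'^2) ) = 0,
so z' is constant. Integrating once:
    z(θ) = a θ + b,
a helix on the cylinder (a straight line when the cylinder is unrolled). The constants a, b are determined by the endpoint conditions.
With endpoint conditions z(0) = 3 and z(π/2) = 2: from z(0) = b we get b = 3, and a·π/2 + 3 = 2 gives a = -2/π, so
    z(θ) = (-2/π) θ + 3.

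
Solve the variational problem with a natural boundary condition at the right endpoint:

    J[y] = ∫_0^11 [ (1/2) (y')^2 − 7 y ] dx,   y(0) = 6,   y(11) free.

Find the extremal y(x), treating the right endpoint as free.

The Lagrangian L = (1/2) (y')^2 − 7 y gives
    ∂L/∂y = −7,   ∂L/∂y' = y'.
Euler-Lagrange: d/dx(y') − (−7) = 0, i.e. y'' + 7 = 0, so
    y(x) = −(7/2) x^2 + C1 x + C2.
Fixed left endpoint y(0) = 6 ⇒ C2 = 6.
The right endpoint x = 11 is free, so the natural (transversality) condition is ∂L/∂y' |_{x=11} = 0, i.e. y'(11) = 0.
Compute y'(x) = −7 x + C1, so y'(11) = −77 + C1 = 0 ⇒ C1 = 77.
Therefore the extremal is
    y(x) = −(7/2) x^2 + 77 x + 6.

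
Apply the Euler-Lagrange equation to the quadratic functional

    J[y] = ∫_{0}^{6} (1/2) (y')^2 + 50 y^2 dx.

The Lagrangian is L = (1/2) (y')^2 + 50 y^2.
Compute ∂L/∂y = 100y, ∂L/∂y' = y'.
The Euler-Lagrange equation d/dx(∂L/∂y') − ∂L/∂y = 0 reduces to
    y'' − 100 y = 0.
Its general solution is
    y(x) = A e^(10x) + B e^(−10x),
with A, B fixed by the endpoint conditions.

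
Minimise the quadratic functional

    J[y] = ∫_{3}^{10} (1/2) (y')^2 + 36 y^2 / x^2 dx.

The Lagrangian is L = (1/2) (y')^2 + 36 y^2 / x^2.
Compute ∂L/∂y = 72y/x^2, ∂L/∂y' = y'.
The Euler-Lagrange equation d/dx(∂L/∂y') − ∂L/∂y = 0 reduces to
    y'' − 72/x^2 · y = 0  (x > 0).
Its general solution is
    y(x) = A x^9 + B x^(-8),
with A, B fixed by the endpoint conditions.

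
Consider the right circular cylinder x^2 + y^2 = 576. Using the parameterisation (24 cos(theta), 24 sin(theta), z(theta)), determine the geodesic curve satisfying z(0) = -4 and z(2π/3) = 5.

Parameterise the cylinder of radius R = 24 as
    r(θ) = (24 cos θ, 24 sin θ, z(θ)).
The arc-length element is
    ds = sqrt(576 + (dz/dθ)^2) dθ,
so the Lagrangian is L = sqrt(576 + z'^2).
L depends on z' only, not on z or θ, so ∂L/∂z = 0 and
    ∂L/∂z' = z' / sqrt(576 + z'^2).
The Euler-Lagrange equation gives
    d/dθ( z' / sqrt(576 + z'^2) ) = 0,
so z' is constant. Integrating once:
    z(θ) = a θ + b,
a helix on the cylinder (a straight line when the cylinder is unrolled). The constants a, b are determined by the endpoint conditions.
With endpoint conditions z(0) = -4 and z(2π/3) = 5: from z(0) = b we get b = -4, and a·2π/3 + -4 = 5 gives a = 27/(2π), so
    z(θ) = (27/(2π)) θ − 4.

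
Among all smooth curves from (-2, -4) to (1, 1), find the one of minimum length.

Arc-length functional: J[y] = ∫ sqrt(1 + (y')^2) dx.
Lagrangian L = sqrt(1 + (y')^2) has no explicit y dependence, so ∂L/∂y = 0 and the Euler-Lagrange equation gives
    d/dx( y' / sqrt(1 + (y')^2) ) = 0  ⇒  y' / sqrt(1 + (y')^2) = const.
Hence y' is constant, so y(x) is affine.
Fitting the endpoints (-2, -4) and (1, 1):
    slope m = (1 − (-4)) / (1 − (-2)) = 5/3,
    intercept c = (-4) − m·(-2) = -2/3.
Extremal: y(x) = (5/3) x - 2/3.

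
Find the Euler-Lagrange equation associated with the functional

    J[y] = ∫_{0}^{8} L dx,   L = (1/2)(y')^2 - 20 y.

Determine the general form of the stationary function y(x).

The Lagrangian is L = (1/2)(y')^2 - 20 y.
∂L/∂y = -20.
∂L/∂y' = y'.
The Euler-Lagrange equation d/dx(∂L/∂y') − ∂L/∂y = 0 becomes:
    y'' + 20 = 0
General solution: y(x) = -10 x^2 + A x + B, where A and B are arbitrary constants fixed by the endpoint conditions.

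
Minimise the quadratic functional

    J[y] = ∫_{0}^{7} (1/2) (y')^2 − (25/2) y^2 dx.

The Lagrangian is L = (1/2) (y')^2 − (25/2) y^2.
Compute ∂L/∂y = -25y, ∂L/∂y' = y'.
The Euler-Lagrange equation d/dx(∂L/∂y') − ∂L/∂y = 0 reduces to
    y'' + 25 y = 0.
Its general solution is
    y(x) = A sin(5x) + B cos(5x),
with A, B fixed by the endpoint conditions.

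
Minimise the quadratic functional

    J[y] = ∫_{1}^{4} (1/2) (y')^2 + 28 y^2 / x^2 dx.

The Lagrangian is L = (1/2) (y')^2 + 28 y^2 / x^2.
Compute ∂L/∂y = 56y/x^2, ∂L/∂y' = y'.
The Euler-Lagrange equation d/dx(∂L/∂y') − ∂L/∂y = 0 reduces to
    y'' − 56/x^2 · y = 0  (x > 0).
Its general solution is
    y(x) = A x^8 + B x^(-7),
with A, B fixed by the endpoint conditions.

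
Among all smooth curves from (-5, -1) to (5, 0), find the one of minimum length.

Arc-length functional: J[y] = ∫ sqrt(1 + (y')^2) dx.
Lagrangian L = sqrt(1 + (y')^2) has no explicit y dependence, so ∂L/∂y = 0 and the Euler-Lagrange equation gives
    d/dx( y' / sqrt(1 + (y')^2) ) = 0  ⇒  y' / sqrt(1 + (y')^2) = const.
Hence y' is constant, so y(x) is affine.
Fitting the endpoints (-5, -1) and (5, 0):
    slope m = (0 − (-1)) / (5 − (-5)) = 1/10,
    intercept c = (-1) − m·(-5) = -1/2.
Extremal: y(x) = (1/10) x - 1/2.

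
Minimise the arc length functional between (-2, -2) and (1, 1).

Arc-length functional: J[y] = ∫ sqrt(1 + (y')^2) dx.
Lagrangian L = sqrt(1 + (y')^2) has no explicit y dependence, so ∂L/∂y = 0 and the Euler-Lagrange equation gives
    d/dx( y' / sqrt(1 + (y')^2) ) = 0  ⇒  y' / sqrt(1 + (y')^2) = const.
Hence y' is constant, so y(x) is affine.
Fitting the endpoints (-2, -2) and (1, 1):
    slope m = (1 − (-2)) / (1 − (-2)) = 1,
    intercept c = (-2) − m·(-2) = 0.
Extremal: y(x) = x.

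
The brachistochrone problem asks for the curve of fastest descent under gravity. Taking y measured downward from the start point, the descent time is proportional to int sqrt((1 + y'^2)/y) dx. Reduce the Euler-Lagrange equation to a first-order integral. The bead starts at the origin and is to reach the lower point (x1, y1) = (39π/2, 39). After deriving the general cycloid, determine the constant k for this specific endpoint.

The Lagrangian L = sqrt((1 + y'^2) / y) has no explicit x dependence, so the Beltrami identity applies:
    L − y' ∂L/∂y' = C.
Compute ∂L/∂y' = y' / sqrt(y (1 + y'^2)).
Substitute:
    sqrt((1 + y'^2)/y) − y'·y' / sqrt(y (1 + y'^2))
    = (1 + y'^2) / sqrt(y (1 + y'^2)) − y'^2 / sqrt(y (1 + y'^2))
    = 1 / sqrt(y (1 + y'^2)) = C.
Squaring and rearranging gives the first integral
    y (1 + y'^2) = 1/C^2 =: k   (constant).
Solving this first-order ODE by the substitution
    y = (k/2)(1 − cos θ)
yields the cycloid parameterisation
    x(θ) = (k/2)(θ − sin θ),   y(θ) = (k/2)(1 − cos θ).
The constant k is fixed by the endpoint condition.
Now fit the given lower endpoint (x1, y1) = (39π/2, 39). At the bottom of the first arch (θ = π), the parametric equations give
    y(π) = (k/2)(1 − cos π) = k,
    x(π) = (k/2)(π − sin π) = kπ/2.
Matching y(π) = 39 gives k = 39, consistent with x(π) = 39π/2. Therefore the specific cycloid is
    x(θ) = (39/2)(θ − sin θ),   y(θ) = (39/2)(1 − cos θ).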